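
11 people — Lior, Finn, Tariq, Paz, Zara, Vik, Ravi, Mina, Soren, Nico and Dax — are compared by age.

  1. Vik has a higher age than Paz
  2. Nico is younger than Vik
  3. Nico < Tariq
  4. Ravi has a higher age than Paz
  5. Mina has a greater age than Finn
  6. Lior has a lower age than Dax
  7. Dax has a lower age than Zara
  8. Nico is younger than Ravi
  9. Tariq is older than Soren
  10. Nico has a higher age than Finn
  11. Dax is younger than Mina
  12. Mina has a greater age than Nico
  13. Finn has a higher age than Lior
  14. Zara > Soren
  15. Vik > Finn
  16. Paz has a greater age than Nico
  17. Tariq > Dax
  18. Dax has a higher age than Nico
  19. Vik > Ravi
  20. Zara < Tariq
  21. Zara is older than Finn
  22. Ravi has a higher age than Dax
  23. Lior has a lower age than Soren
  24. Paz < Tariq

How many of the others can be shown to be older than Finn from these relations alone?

8

The elements the relations force above Finn are Nico, Dax, Zara, Paz, Tariq, Mina, Ravi, Vik — no chain reaches any other.
That is 8.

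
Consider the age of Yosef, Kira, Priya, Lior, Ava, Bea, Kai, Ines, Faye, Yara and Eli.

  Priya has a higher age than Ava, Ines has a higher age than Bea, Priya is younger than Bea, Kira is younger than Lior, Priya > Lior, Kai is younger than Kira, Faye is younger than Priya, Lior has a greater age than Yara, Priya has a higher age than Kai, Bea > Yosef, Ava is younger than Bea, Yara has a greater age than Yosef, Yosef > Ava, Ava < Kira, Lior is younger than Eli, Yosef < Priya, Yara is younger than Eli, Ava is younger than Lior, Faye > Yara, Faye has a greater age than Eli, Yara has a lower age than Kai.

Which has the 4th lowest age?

Chaining the given pairs: Ava < Yosef < Yara < Kai < Kira < Lior < Eli < Faye < Priya < Bea < Ines.
The 4th smallest is Kai.

Kai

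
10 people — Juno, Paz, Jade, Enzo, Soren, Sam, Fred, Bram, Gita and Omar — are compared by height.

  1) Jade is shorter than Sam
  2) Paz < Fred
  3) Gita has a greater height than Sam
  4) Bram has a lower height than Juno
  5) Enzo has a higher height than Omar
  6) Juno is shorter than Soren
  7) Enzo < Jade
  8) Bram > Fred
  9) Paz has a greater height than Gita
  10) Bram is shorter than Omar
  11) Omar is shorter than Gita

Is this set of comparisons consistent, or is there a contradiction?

inconsistent

Chaining the given relations yields Omar < Enzo < Jade < Sam < Gita < Paz < Fred < Bram, so Omar < Bram. But one relation states Bram < Omar. These cannot both hold.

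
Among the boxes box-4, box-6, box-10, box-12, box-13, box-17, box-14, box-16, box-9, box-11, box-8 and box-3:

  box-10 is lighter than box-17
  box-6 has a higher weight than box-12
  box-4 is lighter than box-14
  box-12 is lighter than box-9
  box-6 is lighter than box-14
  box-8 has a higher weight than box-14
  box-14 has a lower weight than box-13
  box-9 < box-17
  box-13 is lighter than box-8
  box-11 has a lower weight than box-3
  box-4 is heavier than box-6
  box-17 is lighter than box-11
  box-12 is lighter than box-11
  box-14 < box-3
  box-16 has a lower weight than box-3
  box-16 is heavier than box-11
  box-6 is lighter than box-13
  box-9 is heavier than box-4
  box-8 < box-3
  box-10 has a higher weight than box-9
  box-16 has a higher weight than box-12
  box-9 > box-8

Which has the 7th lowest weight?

The consecutive relations fix a unique order: box-12 < box-6 < box-4 < box-14 < box-13 < box-8 < box-9 < box-10 < box-17 < box-11 < box-16 < box-3.
Counting 7 from the smallest end gives box-9.

box-9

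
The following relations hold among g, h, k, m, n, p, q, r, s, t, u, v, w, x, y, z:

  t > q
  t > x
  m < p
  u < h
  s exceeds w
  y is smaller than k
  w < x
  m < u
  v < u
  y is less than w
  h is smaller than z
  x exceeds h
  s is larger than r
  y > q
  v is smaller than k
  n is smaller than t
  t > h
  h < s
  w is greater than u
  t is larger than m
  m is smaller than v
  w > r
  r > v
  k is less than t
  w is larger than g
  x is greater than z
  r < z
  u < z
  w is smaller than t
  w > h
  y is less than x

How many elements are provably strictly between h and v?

Chaining upward from v reaches: r, u, k, z, w, x, s, t.
Chaining downward from h reaches: m, u.
Strictly between v and h are those in both lists: u — 1 element.

1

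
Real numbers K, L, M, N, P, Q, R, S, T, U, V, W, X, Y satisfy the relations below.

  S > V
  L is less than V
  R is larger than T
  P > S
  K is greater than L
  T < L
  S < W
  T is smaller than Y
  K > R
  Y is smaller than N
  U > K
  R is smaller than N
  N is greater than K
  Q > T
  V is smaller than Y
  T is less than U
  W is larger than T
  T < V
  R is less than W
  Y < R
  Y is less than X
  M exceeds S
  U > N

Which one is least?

Chaining upward from T: directly above it, L, V, Y, R, Q, W, U; then S, K, N, X; then P, M.
That covers every other element, and nothing is given below T, so T is the least.

T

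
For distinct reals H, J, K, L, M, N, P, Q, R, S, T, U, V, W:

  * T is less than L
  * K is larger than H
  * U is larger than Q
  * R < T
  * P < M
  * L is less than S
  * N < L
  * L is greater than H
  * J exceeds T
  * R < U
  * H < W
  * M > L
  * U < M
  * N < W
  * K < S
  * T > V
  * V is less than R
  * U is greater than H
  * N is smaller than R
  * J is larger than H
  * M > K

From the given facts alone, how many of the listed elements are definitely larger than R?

The elements the relations force above R are U, T, L, M, J, S — no chain reaches any other.
That is 6.

6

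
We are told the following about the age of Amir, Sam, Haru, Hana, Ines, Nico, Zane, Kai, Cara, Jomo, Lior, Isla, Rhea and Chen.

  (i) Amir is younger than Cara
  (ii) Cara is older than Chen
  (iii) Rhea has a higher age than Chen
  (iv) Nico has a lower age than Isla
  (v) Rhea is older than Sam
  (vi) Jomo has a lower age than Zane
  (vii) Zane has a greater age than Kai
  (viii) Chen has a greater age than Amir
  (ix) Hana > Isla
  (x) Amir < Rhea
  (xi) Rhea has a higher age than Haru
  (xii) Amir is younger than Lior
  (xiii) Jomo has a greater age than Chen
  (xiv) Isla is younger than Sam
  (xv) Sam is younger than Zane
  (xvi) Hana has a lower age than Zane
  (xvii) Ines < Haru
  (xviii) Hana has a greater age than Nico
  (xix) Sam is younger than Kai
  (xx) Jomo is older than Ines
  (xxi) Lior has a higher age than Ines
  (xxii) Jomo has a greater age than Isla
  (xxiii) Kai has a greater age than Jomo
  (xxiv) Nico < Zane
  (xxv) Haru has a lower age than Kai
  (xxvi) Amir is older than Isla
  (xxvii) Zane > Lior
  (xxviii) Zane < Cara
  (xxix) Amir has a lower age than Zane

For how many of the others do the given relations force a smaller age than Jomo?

From Jomo the given relations immediately reach Isla, Ines, Chen.
From those, Nico, Amir — 5 in total.
No other element is forced below Jomo by the given relations, so the count is 5.

5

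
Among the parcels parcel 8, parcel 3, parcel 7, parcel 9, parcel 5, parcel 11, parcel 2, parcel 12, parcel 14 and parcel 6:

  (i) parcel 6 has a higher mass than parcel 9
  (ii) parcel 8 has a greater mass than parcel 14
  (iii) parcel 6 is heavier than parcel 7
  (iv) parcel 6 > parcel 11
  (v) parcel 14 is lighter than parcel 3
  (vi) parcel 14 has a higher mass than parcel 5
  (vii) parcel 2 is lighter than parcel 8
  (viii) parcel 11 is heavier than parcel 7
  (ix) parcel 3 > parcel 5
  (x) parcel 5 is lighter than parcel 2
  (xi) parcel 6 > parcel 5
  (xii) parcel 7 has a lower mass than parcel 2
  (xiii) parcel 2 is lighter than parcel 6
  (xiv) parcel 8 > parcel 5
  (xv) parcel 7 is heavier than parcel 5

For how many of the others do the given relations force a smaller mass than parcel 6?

5

From parcel 6 the given relations immediately reach parcel 5, parcel 7, parcel 2, parcel 9, parcel 11.
Nothing else is reachable below parcel 6; 5 in all.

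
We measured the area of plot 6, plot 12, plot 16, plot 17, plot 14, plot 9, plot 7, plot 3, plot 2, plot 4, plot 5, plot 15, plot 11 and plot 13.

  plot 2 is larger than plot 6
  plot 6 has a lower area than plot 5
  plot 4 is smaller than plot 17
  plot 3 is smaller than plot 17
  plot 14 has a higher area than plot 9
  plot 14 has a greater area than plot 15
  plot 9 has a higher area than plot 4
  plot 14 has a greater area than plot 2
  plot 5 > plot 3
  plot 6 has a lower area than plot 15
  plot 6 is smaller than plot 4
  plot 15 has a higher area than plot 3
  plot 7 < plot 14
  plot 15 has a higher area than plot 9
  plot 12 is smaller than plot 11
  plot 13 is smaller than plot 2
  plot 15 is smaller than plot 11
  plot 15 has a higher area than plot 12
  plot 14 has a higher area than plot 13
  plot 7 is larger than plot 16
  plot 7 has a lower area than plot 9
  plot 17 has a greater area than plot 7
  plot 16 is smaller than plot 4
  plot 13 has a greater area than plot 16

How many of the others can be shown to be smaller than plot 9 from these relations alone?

The elements the relations force below plot 9 are plot 16, plot 6, plot 7, plot 4 — no chain reaches any other.
That is 4.

4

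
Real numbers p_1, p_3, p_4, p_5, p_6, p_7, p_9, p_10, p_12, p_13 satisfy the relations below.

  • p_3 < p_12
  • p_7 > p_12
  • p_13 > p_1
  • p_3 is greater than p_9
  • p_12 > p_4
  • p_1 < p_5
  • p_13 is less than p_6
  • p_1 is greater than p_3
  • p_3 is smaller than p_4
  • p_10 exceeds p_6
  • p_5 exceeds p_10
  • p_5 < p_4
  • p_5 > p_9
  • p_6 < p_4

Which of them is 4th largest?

The consecutive relations fix a unique order: p_9 < p_3 < p_1 < p_13 < p_6 < p_10 < p_5 < p_4 < p_12 < p_7.
Counting 4 from the largest end gives p_5.

p_5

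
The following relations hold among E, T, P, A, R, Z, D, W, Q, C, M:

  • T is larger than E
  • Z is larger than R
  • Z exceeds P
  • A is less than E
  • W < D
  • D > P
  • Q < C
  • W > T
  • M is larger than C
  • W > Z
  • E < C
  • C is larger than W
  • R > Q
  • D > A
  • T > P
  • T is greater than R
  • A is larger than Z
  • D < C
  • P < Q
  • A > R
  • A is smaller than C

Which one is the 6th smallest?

The consecutive relations fix a unique order: P < Q < R < Z < A < E < T < W < D < C < M.
The 6th smallest is E.

E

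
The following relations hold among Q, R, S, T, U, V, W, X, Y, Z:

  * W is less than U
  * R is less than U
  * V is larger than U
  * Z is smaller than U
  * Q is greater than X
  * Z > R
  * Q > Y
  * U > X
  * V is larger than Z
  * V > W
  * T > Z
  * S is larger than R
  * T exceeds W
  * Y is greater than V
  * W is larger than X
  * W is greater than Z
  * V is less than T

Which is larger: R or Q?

Q

The relevant relations are R < Z; Z < W; W < U; U < V; V < Y; Y < Q.
Chaining these gives R < Z < W < U < V < Y < Q.
So R < Q; Q is the larger of the two.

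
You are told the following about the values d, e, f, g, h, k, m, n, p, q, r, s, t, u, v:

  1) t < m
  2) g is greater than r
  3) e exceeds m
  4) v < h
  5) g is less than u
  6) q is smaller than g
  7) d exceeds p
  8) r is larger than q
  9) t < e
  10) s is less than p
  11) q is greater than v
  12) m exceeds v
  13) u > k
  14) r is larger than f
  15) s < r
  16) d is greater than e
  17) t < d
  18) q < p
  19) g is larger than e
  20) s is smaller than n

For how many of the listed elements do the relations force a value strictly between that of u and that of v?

5

Chaining upward from v reaches: q, m, h, p, r, e, g, d.
Chaining downward from u reaches: s, k, f, t, q, m, r, e, g.
Strictly between v and u are those in both lists: q, m, r, e, g — 5 elements.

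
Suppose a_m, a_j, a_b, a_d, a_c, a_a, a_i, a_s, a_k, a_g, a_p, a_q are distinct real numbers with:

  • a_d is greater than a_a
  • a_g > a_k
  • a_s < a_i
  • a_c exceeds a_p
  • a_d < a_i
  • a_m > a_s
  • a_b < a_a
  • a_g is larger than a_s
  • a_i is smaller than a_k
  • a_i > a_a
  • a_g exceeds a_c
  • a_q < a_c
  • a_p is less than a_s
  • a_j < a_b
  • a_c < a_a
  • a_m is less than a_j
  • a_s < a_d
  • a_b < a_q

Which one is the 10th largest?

a_m

Piecing the relations together gives one ordering: a_p < a_s < a_m < a_j < a_b < a_q < a_c < a_a < a_d < a_i < a_k < a_g.
Counting 10 from the largest end gives a_m.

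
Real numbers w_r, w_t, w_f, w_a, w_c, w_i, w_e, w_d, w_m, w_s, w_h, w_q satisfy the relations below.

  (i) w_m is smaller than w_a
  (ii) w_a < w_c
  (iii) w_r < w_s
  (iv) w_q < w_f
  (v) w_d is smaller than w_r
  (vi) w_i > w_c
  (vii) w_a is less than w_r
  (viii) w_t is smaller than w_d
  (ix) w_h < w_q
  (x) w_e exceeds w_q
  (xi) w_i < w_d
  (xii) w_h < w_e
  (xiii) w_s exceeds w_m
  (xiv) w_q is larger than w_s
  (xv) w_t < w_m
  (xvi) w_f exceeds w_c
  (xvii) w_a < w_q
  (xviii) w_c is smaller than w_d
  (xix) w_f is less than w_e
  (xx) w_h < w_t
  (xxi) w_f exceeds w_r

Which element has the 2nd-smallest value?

Chaining the given pairs: w_h < w_t < w_m < w_a < w_c < w_i < w_d < w_r < w_s < w_q < w_f < w_e.
Counting 2 from the smallest end gives w_t.

w_t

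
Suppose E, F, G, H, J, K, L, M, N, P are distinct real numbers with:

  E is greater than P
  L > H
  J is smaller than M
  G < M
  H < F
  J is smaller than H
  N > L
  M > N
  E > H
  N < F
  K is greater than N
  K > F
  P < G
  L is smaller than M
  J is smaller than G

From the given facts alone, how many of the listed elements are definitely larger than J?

8

The elements the relations force above J are G, H, L, E, N, F, K, M — no chain reaches any other.
That is 8.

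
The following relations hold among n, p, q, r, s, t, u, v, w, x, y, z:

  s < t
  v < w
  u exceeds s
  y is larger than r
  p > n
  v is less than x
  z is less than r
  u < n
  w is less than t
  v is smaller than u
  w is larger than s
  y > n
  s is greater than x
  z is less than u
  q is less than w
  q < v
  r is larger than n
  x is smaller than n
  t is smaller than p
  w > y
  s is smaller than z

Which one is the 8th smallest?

r

Piecing the relations together gives one ordering: q < v < x < s < z < u < n < r < y < w < t < p.
The 8th smallest is r.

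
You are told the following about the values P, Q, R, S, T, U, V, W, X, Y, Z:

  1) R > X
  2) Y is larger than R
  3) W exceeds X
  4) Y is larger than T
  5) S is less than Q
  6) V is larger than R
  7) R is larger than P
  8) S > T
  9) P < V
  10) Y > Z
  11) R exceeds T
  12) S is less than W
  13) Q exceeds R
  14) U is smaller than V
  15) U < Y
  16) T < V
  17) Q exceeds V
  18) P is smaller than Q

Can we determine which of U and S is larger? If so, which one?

Following every chain through U: above U we get Y, V, Q.
S is not reached, and no chain runs the other way from S to U.
So the given relations leave the order of U and S undetermined.

undetermined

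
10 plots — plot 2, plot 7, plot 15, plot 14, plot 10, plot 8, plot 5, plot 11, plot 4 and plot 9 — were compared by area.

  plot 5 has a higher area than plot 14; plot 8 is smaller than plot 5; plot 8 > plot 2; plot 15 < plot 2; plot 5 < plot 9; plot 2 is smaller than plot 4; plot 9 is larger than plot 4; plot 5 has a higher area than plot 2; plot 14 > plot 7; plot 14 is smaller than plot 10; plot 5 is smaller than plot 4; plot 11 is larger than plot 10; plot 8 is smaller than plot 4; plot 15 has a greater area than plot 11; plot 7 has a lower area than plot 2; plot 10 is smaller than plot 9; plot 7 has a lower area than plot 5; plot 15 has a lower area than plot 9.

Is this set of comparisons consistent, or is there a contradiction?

The single ordering plot 7 < plot 14 < plot 10 < plot 11 < plot 15 < plot 2 < plot 8 < plot 5 < plot 4 < plot 9 satisfies every listed relation, so no contradiction arises.

consistent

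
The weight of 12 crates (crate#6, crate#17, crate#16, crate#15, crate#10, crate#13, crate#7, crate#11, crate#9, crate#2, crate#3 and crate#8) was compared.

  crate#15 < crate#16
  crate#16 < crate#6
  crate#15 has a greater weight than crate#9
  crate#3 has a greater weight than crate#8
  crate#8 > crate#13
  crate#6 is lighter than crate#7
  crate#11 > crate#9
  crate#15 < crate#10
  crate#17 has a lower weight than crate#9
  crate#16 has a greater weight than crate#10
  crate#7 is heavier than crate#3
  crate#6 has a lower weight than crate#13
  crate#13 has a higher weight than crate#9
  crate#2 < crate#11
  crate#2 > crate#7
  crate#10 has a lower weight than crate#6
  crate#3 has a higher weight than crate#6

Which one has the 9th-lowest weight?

crate#3

Chaining the given pairs: crate#17 < crate#9 < crate#15 < crate#10 < crate#16 < crate#6 < crate#13 < crate#8 < crate#3 < crate#7 < crate#2 < crate#11.
Counting 9 from the smallest end gives crate#3.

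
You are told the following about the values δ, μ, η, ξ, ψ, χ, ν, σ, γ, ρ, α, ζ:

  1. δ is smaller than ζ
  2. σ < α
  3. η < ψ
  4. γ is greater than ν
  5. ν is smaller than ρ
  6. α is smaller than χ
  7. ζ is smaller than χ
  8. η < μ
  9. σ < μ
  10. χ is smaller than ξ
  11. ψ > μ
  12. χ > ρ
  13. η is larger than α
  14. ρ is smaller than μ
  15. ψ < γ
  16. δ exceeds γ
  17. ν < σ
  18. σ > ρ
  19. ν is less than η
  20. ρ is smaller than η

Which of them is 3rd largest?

ζ

Piecing the relations together gives one ordering: ν < ρ < σ < α < η < μ < ψ < γ < δ < ζ < χ < ξ.
The 3rd largest is ζ.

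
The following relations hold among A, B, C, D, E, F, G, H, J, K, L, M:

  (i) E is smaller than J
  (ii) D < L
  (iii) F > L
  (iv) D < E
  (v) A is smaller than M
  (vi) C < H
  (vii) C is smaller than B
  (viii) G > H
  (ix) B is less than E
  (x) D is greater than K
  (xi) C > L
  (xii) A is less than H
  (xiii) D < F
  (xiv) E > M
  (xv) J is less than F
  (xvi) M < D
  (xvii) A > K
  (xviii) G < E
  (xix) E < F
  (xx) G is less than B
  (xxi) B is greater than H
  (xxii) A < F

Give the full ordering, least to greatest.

The consecutive links are each given: K < A; A < M; M < D; D < L; L < C; C < H; H < G; G < B; B < E; E < J; J < F.

K < A < M < D < L < C < H < G < B < E < J < F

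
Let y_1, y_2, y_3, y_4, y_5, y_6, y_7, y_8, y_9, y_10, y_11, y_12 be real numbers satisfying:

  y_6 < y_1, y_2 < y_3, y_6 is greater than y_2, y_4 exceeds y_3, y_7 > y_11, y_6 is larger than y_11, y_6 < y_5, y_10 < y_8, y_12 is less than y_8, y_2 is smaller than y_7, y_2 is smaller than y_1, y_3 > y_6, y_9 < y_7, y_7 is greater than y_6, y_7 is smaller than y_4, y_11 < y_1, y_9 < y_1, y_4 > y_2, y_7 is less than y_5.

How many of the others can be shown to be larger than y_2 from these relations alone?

The elements the relations force above y_2 are y_6, y_3, y_1, y_7, y_5, y_4 — no chain reaches any other.
That is 6.

6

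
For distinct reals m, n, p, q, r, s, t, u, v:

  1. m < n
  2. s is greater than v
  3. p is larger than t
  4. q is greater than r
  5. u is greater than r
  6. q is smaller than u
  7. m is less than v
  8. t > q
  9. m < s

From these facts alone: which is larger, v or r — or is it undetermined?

undetermined

Following every chain through r: above r we get q, t, p, u.
v is not reached, and no chain runs the other way from v to r.
So the given relations leave the order of r and v undetermined.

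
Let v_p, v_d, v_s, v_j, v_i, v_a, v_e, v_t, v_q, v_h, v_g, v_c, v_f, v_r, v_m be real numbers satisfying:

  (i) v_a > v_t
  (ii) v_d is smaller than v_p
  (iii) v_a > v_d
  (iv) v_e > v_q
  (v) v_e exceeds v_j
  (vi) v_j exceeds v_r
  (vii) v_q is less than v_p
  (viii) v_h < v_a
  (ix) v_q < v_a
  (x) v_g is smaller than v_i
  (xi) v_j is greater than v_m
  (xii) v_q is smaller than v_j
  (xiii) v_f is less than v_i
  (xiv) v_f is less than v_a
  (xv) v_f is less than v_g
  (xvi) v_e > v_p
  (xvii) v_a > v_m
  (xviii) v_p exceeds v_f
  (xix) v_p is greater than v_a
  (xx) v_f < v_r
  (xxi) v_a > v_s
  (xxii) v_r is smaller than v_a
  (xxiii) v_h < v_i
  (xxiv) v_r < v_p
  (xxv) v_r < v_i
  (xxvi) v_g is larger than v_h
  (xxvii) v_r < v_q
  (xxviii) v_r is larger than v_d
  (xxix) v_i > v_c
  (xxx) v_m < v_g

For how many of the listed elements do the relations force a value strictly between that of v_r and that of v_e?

The relations place v_r below v_e. An element lies strictly between them when it is forced above v_r and also forced below v_e.
Above v_r: {v_q, v_j, v_a, v_p, v_i}. Below v_e: {v_f, v_d, v_h, v_s, v_m, v_t, v_q, v_j, v_a, v_p}.
Intersection: {v_q, v_j, v_a, v_p} — 4.

4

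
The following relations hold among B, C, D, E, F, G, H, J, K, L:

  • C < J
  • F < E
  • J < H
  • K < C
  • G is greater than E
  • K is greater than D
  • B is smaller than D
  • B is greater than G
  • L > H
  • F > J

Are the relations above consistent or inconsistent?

inconsistent

Chaining the given relations yields F < E < G < B < D < K < C < J, so F < J. But one relation states J < F. These cannot both hold.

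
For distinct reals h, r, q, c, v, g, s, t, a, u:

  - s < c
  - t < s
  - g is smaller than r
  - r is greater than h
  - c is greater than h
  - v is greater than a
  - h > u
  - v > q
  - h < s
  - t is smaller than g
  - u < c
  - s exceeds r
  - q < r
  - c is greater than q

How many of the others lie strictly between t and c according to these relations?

3

The relations place t below c. An element lies strictly between them when it is forced above t and also forced below c.
Above t: {g, r, s}. Below c: {u, q, h, g, r, s}.
Intersection: {g, r, s} — 3.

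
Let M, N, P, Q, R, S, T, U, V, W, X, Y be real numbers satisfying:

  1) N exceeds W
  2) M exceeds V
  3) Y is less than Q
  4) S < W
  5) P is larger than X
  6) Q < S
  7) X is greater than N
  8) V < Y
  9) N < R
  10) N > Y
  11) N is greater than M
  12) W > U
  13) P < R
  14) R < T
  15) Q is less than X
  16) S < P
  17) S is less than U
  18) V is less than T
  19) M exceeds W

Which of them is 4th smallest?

Piecing the relations together gives one ordering: V < Y < Q < S < U < W < M < N < X < P < R < T.
Counting 4 from the smallest end gives S.

S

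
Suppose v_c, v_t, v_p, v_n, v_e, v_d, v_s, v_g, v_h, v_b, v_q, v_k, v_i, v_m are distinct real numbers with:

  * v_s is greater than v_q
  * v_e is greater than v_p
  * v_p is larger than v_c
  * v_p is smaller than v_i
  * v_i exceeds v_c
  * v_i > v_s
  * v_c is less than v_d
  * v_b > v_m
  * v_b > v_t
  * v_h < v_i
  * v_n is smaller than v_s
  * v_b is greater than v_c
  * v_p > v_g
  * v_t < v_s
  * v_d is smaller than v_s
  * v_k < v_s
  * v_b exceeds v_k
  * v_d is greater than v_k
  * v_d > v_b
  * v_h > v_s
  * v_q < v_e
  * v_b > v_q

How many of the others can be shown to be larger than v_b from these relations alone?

From v_b the given relations immediately reach v_d.
From those, v_s — 2 in total.
From those, v_h, v_i — 4 in total.
No other element is forced above v_b by the given relations, so the count is 4.

4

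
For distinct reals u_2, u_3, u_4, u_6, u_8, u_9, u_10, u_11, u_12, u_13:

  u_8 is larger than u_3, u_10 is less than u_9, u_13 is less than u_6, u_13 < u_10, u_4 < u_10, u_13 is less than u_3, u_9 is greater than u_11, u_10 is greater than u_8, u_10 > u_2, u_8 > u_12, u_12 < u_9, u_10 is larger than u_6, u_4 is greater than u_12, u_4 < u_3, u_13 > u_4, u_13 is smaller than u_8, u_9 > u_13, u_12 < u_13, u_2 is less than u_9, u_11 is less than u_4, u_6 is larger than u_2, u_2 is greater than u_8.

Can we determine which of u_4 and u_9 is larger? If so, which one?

u_4 < u_13 and u_13 < u_3 give u_4 < u_3.
Then u_3 < u_8 extends the chain to u_8.
With u_8 < u_2: u_4 < u_13 < u_3 < u_8 < u_2.
Then u_2 < u_6 extends the chain to u_6.
With u_6 < u_10: u_4 < u_13 < u_3 < u_8 < u_2 < u_6 < u_10.
With u_10 < u_9: u_4 < u_13 < u_3 < u_8 < u_2 < u_6 < u_10 < u_9.
So u_9 is larger.

u_9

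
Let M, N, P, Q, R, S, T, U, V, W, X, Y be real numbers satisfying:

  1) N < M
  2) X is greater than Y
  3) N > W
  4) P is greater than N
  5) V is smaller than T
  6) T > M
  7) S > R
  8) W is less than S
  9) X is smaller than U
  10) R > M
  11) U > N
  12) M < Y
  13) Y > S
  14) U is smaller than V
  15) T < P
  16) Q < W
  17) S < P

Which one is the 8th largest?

Piecing the relations together gives one ordering: Q < W < N < M < R < S < Y < X < U < V < T < P.
Counting 8 from the largest end gives R.

R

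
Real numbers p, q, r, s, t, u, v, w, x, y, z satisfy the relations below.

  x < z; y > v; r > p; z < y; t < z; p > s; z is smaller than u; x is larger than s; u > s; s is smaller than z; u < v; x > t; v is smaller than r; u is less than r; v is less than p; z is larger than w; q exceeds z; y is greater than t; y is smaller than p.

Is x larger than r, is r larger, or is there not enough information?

Link the given pairs in sequence: x < z; z < u; u < v; v < y; y < p; p < r.
Chaining these gives x < z < u < v < y < p < r.
So r is larger.

r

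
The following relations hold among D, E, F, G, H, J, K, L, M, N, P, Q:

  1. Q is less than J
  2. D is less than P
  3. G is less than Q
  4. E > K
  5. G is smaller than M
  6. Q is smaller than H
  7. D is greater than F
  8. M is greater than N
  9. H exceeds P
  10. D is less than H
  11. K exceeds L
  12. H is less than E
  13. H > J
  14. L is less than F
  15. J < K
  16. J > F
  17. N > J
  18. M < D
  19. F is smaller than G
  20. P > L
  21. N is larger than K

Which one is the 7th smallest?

The consecutive relations fix a unique order: L < F < G < Q < J < K < N < M < D < P < H < E.
The 7th smallest is N.

N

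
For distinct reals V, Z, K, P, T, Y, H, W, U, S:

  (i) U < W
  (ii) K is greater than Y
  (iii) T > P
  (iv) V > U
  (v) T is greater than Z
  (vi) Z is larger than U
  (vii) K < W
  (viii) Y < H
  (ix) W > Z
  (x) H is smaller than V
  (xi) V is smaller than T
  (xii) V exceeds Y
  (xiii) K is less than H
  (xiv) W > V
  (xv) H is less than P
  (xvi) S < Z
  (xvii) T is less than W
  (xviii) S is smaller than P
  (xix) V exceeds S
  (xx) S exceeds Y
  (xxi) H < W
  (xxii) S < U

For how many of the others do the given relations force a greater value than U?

4

From U the given relations immediately reach V, Z, W.
From those, T — 4 in total.
No other element is forced above U by the given relations, so the count is 4.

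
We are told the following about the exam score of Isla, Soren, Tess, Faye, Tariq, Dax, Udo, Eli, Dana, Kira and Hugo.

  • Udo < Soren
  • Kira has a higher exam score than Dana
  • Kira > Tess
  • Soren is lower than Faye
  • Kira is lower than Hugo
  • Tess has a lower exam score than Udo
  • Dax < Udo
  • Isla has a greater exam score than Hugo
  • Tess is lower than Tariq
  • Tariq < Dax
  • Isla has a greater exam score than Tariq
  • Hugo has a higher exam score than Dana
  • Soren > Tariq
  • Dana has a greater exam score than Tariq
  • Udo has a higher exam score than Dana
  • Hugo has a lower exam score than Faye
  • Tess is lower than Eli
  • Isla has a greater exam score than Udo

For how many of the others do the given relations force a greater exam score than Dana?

6

The elements the relations force above Dana are Kira, Udo, Hugo, Isla, Soren, Faye — no chain reaches any other.
That is 6.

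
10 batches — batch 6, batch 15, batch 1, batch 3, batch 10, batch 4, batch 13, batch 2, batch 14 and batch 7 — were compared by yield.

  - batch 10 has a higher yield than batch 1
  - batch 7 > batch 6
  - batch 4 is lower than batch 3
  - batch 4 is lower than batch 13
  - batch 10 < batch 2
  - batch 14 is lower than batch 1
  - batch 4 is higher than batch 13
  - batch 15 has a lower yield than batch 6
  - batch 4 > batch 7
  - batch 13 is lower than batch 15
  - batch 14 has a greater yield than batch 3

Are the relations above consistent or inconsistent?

inconsistent

Chaining the given relations yields batch 13 < batch 15 < batch 6 < batch 7 < batch 4, so batch 13 < batch 4. But one relation states batch 4 < batch 13. These cannot both hold.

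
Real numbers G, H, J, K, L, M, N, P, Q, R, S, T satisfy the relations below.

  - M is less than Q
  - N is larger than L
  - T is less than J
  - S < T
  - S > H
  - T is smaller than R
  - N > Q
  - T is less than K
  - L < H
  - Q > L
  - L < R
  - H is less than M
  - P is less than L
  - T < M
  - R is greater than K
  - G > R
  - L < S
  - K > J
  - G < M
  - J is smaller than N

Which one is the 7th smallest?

Chaining the given pairs: P < L < H < S < T < J < K < R < G < M < Q < N.
The 7th smallest is K.

K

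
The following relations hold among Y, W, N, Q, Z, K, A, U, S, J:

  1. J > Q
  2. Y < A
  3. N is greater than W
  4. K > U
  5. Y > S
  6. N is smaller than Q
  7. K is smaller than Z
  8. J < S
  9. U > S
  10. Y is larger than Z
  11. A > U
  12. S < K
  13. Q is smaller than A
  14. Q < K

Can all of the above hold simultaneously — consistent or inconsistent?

The single ordering W < N < Q < J < S < U < K < Z < Y < A satisfies every listed relation, so no contradiction arises.

consistent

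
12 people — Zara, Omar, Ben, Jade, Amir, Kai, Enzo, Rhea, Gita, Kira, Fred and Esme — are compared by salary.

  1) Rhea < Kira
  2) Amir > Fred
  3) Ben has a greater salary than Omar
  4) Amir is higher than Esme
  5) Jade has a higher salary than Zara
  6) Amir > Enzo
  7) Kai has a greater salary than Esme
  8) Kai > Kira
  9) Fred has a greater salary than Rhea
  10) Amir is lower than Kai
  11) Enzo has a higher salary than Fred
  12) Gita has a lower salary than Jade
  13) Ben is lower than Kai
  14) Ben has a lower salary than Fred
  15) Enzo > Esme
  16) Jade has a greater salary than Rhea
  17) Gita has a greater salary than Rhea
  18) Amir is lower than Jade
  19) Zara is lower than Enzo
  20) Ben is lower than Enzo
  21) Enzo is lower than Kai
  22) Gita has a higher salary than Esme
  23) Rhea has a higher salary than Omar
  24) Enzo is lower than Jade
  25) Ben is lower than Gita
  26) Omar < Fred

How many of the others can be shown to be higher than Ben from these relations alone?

From Ben the given relations immediately reach Fred, Gita, Enzo, Kai.
From those, Amir, Jade — 6 in total.
No other element is forced above Ben by the given relations, so the count is 6.

6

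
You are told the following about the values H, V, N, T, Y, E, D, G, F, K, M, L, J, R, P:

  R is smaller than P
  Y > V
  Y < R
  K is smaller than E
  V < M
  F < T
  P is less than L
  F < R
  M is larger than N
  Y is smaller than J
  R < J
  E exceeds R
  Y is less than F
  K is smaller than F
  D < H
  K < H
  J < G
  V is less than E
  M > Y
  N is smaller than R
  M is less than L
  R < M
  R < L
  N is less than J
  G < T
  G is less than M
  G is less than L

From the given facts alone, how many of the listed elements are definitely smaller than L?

10

Directly below L: R, G, M, P.
One step further: V, N, Y, F, J (9 so far).
One step further: K (10 so far).
No other element is forced below L by the given relations, so the count is 10.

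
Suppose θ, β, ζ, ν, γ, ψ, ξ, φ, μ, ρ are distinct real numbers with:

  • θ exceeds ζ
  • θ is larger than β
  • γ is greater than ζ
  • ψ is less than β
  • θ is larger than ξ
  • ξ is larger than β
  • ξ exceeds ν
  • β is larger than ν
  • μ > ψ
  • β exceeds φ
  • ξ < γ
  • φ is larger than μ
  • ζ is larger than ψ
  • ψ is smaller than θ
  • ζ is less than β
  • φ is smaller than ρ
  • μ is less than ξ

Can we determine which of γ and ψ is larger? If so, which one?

γ

The relevant relations are ψ < ζ; ζ < β; β < ξ; ξ < γ.
Together: ψ < ζ < β < ξ < γ.
So γ is larger.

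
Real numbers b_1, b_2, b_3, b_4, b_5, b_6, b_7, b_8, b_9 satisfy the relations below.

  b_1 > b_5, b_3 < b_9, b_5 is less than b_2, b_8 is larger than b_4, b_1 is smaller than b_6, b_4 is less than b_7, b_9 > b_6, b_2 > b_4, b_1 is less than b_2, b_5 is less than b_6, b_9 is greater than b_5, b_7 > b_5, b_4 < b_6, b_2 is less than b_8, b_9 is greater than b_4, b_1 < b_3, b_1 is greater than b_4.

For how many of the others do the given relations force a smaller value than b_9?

5

Directly below b_9: b_4, b_5, b_6, b_3.
One step further: b_1 (5 so far).
No other element is forced below b_9 by the given relations, so the count is 5.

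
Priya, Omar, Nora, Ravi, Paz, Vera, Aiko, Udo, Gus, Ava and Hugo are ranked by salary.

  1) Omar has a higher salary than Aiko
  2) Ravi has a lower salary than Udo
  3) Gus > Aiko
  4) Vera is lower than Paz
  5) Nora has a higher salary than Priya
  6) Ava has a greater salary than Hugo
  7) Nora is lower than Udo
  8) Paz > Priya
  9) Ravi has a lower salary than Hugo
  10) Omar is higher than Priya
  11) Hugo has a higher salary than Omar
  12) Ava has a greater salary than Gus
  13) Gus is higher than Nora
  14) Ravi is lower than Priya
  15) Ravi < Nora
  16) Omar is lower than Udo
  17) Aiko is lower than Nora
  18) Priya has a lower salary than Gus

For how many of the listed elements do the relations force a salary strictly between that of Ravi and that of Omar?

Chaining upward from Ravi reaches: Priya, Nora, Hugo, Gus, Ava, Paz, Udo.
Chaining downward from Omar reaches: Aiko, Priya.
Strictly between Ravi and Omar are those in both lists: Priya — 1 element.

1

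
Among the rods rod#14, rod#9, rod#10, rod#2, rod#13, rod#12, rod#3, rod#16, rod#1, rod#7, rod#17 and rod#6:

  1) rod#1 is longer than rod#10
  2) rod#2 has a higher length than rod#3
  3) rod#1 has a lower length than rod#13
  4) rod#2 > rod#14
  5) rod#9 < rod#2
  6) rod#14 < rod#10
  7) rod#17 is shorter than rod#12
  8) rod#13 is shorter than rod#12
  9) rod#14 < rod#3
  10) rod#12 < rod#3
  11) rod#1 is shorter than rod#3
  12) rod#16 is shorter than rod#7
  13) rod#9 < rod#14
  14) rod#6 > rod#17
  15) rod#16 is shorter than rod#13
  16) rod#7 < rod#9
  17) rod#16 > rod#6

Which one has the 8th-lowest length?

Chaining the given pairs: rod#17 < rod#6 < rod#16 < rod#7 < rod#9 < rod#14 < rod#10 < rod#1 < rod#13 < rod#12 < rod#3 < rod#2.
The 8th smallest is rod#1.

rod#1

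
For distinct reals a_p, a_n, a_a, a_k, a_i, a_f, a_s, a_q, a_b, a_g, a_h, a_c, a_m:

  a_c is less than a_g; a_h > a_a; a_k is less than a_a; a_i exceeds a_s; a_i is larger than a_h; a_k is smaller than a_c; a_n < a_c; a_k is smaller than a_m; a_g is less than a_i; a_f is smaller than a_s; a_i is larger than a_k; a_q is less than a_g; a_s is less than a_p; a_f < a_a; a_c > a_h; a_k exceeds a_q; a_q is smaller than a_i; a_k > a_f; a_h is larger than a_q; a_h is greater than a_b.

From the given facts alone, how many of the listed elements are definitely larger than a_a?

From a_a the given relations immediately reach a_h.
From those, a_c, a_i — 3 in total.
From those, a_g — 4 in total.
Nothing else is reachable above a_a; 4 in all.

4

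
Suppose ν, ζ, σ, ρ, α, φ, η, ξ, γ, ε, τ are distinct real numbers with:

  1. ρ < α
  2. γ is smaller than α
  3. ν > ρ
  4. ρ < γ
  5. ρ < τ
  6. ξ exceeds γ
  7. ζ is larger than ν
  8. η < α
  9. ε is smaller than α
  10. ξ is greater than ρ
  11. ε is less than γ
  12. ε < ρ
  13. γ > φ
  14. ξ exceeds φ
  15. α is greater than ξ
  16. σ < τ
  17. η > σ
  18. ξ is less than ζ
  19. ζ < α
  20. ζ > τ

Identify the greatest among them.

α

ε is not greatest since ε < ρ; φ is not greatest since φ < γ; ρ is not greatest since ρ < ν; σ is not greatest since σ < η; η is not greatest since η < α; ν is not greatest since ν < ζ; γ is not greatest since γ < ξ; τ is not greatest since τ < ζ; ξ is not greatest since ξ < ζ; ζ is not greatest since ζ < α.
Only α has nothing above it, so α is the greatest.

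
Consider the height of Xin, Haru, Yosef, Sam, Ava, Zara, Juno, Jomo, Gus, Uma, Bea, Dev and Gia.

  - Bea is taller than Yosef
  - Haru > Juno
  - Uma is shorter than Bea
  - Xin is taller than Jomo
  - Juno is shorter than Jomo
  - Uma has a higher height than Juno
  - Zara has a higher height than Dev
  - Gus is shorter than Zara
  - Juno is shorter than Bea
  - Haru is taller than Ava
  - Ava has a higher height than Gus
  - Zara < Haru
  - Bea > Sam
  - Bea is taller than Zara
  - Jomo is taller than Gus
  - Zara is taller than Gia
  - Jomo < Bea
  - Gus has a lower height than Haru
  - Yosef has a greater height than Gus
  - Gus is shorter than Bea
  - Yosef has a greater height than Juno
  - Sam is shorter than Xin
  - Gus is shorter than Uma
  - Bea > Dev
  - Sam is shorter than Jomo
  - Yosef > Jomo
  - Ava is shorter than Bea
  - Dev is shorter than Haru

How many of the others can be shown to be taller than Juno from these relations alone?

From Juno the given relations immediately reach Jomo, Haru, Yosef, Uma, Bea.
From those, Xin — 6 in total.
Nothing else is reachable above Juno; 6 in all.

6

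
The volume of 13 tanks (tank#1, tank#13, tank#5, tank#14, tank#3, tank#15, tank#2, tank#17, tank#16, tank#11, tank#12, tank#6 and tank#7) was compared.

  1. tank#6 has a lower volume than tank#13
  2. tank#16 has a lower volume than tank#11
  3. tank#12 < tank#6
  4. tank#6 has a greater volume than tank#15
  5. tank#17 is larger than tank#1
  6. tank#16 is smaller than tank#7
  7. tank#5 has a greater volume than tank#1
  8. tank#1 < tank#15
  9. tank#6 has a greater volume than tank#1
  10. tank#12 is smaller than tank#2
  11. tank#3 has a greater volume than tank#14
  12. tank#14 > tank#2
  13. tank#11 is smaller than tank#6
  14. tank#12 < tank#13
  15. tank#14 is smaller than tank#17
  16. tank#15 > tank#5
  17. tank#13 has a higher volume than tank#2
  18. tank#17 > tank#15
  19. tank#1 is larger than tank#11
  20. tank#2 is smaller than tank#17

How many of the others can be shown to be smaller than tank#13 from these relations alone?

The elements the relations force below tank#13 are tank#12, tank#16, tank#11, tank#1, tank#5, tank#2, tank#15, tank#6 — no chain reaches any other.
That is 8.

8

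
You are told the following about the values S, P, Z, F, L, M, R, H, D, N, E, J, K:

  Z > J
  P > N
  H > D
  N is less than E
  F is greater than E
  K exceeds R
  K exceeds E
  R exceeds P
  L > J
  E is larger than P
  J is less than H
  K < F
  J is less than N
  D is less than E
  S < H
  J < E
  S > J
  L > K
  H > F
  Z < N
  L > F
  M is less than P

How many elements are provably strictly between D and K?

1

Chaining upward from D reaches: E, F, L, H.
Chaining downward from K reaches: M, J, Z, N, P, R, E.
Strictly between D and K are those in both lists: E — 1 element.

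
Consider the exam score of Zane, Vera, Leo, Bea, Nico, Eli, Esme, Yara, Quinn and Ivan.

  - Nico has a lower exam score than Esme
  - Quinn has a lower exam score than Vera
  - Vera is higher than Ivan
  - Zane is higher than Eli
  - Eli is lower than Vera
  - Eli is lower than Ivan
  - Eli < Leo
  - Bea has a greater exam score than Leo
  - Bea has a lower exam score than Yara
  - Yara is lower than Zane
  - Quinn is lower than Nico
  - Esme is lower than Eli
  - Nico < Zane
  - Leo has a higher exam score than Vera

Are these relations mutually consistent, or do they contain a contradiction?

The single ordering Quinn < Nico < Esme < Eli < Ivan < Vera < Leo < Bea < Yara < Zane satisfies every listed relation, so no contradiction arises.

consistent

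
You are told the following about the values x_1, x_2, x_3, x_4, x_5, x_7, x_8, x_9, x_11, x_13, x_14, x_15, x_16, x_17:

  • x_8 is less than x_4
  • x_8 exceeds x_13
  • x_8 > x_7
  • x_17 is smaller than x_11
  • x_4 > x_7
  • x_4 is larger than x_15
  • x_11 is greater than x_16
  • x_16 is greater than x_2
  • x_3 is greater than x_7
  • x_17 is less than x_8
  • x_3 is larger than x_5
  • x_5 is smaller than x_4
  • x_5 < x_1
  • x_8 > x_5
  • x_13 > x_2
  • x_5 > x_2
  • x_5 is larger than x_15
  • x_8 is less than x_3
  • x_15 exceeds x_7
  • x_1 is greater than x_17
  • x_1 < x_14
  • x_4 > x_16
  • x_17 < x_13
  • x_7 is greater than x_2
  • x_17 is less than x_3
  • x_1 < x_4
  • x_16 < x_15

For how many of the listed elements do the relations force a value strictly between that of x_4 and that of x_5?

2

The relations place x_5 below x_4. An element lies strictly between them when it is forced above x_5 and also forced below x_4.
Above x_5: {x_8, x_1, x_14, x_3}. Below x_4: {x_2, x_7, x_17, x_13, x_16, x_15, x_8, x_1}.
Intersection: {x_8, x_1} — 2.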